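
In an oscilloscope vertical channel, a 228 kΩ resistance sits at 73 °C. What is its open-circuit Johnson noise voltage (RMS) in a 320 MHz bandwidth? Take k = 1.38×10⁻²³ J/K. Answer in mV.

T = 73 °C + 273.15 = 346.15 K
V_n = √(4kTRB)
4kTRB = 4 × 1.38×10⁻²³ × 346.15 × 2.28×10⁵ × 3.20×10⁸ = 1.39×10⁻⁶ V²
V_n = √(1.39×10⁻⁶) = 1.18×10⁻³ V = 1.18 mV

1.18 mV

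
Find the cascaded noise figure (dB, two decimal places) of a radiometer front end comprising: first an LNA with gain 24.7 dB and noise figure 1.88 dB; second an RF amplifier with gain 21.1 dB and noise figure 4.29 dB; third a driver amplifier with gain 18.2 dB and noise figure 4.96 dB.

1.90 dB

Convert to linear (a loss of L dB is a gain of −L dB): F_i = 10^(NF_i/10), G_i = 10^(G_i,dB/10)
  Stage 1: F_1 = 10^(1.88/10) = 1.542, G_1 = 10^(24.7/10) = 295.1
  Stage 2: F_2 = 10^(4.29/10) = 2.685, G_2 = 10^(21.1/10) = 128.8
  Stage 3: F_3 = 10^(4.96/10) = 3.133, G_3 = 10^(18.2/10) = 66.07
Friis cascade:
  F = 1.542 + (2.685 − 1)/295.1 + (3.133 − 1)/3.802×10⁴ = 1.547
NF = 10 log₁₀(1.547) = 1.90 dB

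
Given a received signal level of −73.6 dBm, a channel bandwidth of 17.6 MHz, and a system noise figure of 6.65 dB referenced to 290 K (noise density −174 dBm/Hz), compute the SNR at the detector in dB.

Noise floor: N = −174 + 10 log₁₀(B) + NF
10 log₁₀(1.76×10⁷) = 72.46 dB
N = −174 + 72.46 + 6.65 = −94.89 dBm
SNR = P_sig − N = −73.6 − (−94.89) = 21.29 dB → 21.3 dB

21.3 dB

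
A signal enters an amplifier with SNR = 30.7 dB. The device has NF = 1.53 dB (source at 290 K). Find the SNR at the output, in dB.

29.17 dB

By definition F = SNR_in/SNR_out, so in dB: SNR_out = SNR_in − NF
SNR_out = 30.7 − 1.53 = 29.17 dB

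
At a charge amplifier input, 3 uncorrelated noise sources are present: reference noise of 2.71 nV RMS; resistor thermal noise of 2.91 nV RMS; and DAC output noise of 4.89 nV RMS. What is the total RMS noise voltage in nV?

Uncorrelated sources add in power (mean-square): V_tot = √(ΣV_i²)
V_tot = √[(2.71×10⁻⁹)² + (2.91×10⁻⁹)² + (4.89×10⁻⁹)²] = 6.30×10⁻⁹ V = 6.30 nV

6.30 nV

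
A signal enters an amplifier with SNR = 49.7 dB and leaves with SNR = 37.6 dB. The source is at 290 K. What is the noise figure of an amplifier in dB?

12.1 dB

NF (dB) = SNR_in(dB) − SNR_out(dB) when the source is at T₀
NF = 49.7 − 37.6 = 12.1 dB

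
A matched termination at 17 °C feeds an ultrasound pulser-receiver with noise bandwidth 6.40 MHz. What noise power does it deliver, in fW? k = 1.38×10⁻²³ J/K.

25.6 fW

T = 17 °C + 273.15 = 290.15 K
P_n = kTB = 1.38×10⁻²³ × 290.15 × 6.40×10⁶ = 2.56×10⁻¹⁴ W = 25.6 fW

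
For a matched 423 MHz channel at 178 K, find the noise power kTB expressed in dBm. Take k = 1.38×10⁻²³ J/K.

P_n = kTB = 1.38×10⁻²³ × 178 × 4.23×10⁸ = 1.04×10⁻¹² W
In dBm: 10 log₁₀(1.04×10⁻¹² / 10⁻³) = −89.8 dBm

−89.8 dBm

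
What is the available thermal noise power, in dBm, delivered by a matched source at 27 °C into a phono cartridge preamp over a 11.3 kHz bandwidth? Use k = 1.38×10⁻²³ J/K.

T = 27 °C + 273.15 = 300.15 K
P_n = kTB = 1.38×10⁻²³ × 300.15 × 1.13×10⁴ = 4.68×10⁻¹⁷ W
In dBm: 10 log₁₀(4.68×10⁻¹⁷ / 10⁻³) = −133.3 dBm

−133.3 dBm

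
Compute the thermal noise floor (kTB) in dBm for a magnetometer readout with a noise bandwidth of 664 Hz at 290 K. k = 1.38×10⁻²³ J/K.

−145.8 dBm

P_n = kTB = 1.38×10⁻²³ × 290 × 6.64×10² = 2.66×10⁻¹⁸ W
In dBm: 10 log₁₀(2.66×10⁻¹⁸ / 10⁻³) = −145.8 dBm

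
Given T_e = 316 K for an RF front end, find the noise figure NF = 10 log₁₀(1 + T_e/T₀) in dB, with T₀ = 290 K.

F = 1 + T_e/T₀ = 1 + 316/290 = 2.08966
NF = 10 log₁₀(2.08966) = 3.20 dB

3.20 dB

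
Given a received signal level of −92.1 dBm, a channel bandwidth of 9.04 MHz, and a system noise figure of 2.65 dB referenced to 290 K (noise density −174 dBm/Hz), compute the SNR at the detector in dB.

9.7 dB

Noise floor: N = −174 + 10 log₁₀(B) + NF
10 log₁₀(9.04×10⁶) = 69.56 dB
N = −174 + 69.56 + 2.65 = −101.79 dBm
SNR = P_sig − N = −92.1 − (−101.79) = 9.69 dB → 9.7 dB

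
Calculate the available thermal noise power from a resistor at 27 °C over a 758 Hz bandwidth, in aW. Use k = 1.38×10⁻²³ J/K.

T = 27 °C + 273.15 = 300.15 K
P_n = kTB = 1.38×10⁻²³ × 300.15 × 7.58×10² = 3.14×10⁻¹⁸ W = 3.14 aW

3.14 aW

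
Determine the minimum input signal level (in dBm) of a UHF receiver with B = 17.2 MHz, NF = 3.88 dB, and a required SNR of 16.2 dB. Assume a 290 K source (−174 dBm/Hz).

Sensitivity = −174 + 10 log₁₀(B) + NF + SNR_min
= −174 + 72.36 + 3.88 + 16.2
= −81.56 dBm → −81.6 dBm

−81.6 dBm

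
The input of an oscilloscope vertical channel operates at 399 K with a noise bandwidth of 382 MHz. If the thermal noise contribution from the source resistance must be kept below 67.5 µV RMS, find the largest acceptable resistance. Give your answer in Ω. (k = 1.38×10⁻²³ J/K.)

542 Ω

Johnson–Nyquist: V_n = √(4kTRB) ⇒ R = V_n² / (4kTB)
4kTB = 4 × 1.38×10⁻²³ × 399 × 3.82×10⁸ = 8.41×10⁻¹²
R = (6.75×10⁻⁵)² / 8.41×10⁻¹² = 5.42×10² Ω = 542 Ω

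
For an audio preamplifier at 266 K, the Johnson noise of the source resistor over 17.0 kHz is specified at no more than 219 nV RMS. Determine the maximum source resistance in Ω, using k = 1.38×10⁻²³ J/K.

192 Ω

Johnson–Nyquist: V_n = √(4kTRB) ⇒ R = V_n² / (4kTB)
4kTB = 4 × 1.38×10⁻²³ × 266 × 1.70×10⁴ = 2.50×10⁻¹⁶
R = (2.19×10⁻⁷)² / 2.50×10⁻¹⁶ = 1.92×10² Ω = 192 Ω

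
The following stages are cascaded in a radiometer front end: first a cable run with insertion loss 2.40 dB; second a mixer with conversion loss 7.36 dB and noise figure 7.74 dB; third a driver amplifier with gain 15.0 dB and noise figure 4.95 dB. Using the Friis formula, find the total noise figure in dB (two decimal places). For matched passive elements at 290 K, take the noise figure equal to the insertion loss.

14.84 dB

Convert to linear (a loss of L dB is a gain of −L dB): F_i = 10^(NF_i/10), G_i = 10^(G_i,dB/10)
  Stage 1: F_1 = 10^(2.40/10) = 1.738, G_1 = 10^(−2.40/10) = 0.5754
  Stage 2: F_2 = 10^(7.74/10) = 5.943, G_2 = 10^(−7.36/10) = 0.1837
  Stage 3: F_3 = 10^(4.95/10) = 3.126, G_3 = 10^(15.0/10) = 31.62
Friis cascade:
  F = 1.738 + (5.943 − 1)/0.5754 + (3.126 − 1)/0.1057 = 30.45
NF = 10 log₁₀(30.45) = 14.84 dB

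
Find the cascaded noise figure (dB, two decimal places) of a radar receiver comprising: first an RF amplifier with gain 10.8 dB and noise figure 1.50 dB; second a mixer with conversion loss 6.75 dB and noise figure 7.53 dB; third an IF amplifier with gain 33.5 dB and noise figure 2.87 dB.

Convert to linear (a loss of L dB is a gain of −L dB): F_i = 10^(NF_i/10), G_i = 10^(G_i,dB/10)
  Stage 1: F_1 = 10^(1.50/10) = 1.413, G_1 = 10^(10.8/10) = 12.02
  Stage 2: F_2 = 10^(7.53/10) = 5.662, G_2 = 10^(−6.75/10) = 0.2113
  Stage 3: F_3 = 10^(2.87/10) = 1.936, G_3 = 10^(33.5/10) = 2239
Friis cascade:
  F = 1.413 + (5.662 − 1)/12.02 + (1.936 − 1)/2.541 = 2.169
NF = 10 log₁₀(2.169) = 3.36 dB

3.36 dB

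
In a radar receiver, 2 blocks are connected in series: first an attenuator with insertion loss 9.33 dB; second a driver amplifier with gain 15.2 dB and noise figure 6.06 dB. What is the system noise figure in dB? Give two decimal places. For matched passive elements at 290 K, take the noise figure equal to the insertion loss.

Convert to linear (a loss of L dB is a gain of −L dB): F_i = 10^(NF_i/10), G_i = 10^(G_i,dB/10)
  Stage 1: F_1 = 10^(9.33/10) = 8.570, G_1 = 10^(−9.33/10) = 0.1167
  Stage 2: F_2 = 10^(6.06/10) = 4.036, G_2 = 10^(15.2/10) = 33.11
Friis cascade:
  F = 8.570 + (4.036 − 1)/0.1167 = 34.59
NF = 10 log₁₀(34.59) = 15.39 dB

15.39 dB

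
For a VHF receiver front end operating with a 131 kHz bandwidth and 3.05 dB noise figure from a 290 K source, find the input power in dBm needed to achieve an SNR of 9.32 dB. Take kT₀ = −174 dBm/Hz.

Sensitivity = −174 + 10 log₁₀(B) + NF + SNR_min
= −174 + 51.17 + 3.05 + 9.32
= −110.46 dBm → −110.5 dBm

−110.5 dBm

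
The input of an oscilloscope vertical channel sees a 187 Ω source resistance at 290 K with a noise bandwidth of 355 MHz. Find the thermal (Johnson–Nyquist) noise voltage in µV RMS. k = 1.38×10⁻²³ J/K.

V_n = √(4kTRB)
4kTRB = 4 × 1.38×10⁻²³ × 290 × 1.87×10² × 3.55×10⁸ = 1.06×10⁻⁹ V²
V_n = √(1.06×10⁻⁹) = 3.26×10⁻⁵ V = 32.6 µV

32.6 µV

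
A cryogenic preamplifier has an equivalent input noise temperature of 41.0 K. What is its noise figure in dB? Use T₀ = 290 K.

F = 1 + T_e/T₀ = 1 + 41.0/290 = 1.14138
NF = 10 log₁₀(1.14138) = 0.574 dB

0.574 dB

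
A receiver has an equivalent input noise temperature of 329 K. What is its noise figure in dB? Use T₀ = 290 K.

F = 1 + T_e/T₀ = 1 + 329/290 = 2.13448
NF = 10 log₁₀(2.13448) = 3.29 dB

3.29 dB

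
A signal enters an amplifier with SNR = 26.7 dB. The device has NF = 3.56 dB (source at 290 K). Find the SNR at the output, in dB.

23.14 dB

By definition F = SNR_in/SNR_out, so in dB: SNR_out = SNR_in − NF
SNR_out = 26.7 − 3.56 = 23.14 dB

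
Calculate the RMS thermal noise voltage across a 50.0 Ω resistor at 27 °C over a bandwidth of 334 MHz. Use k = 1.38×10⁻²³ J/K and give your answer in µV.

16.6 µV

T = 27 °C + 273.15 = 300.15 K
V_n = √(4kTRB)
4kTRB = 4 × 1.38×10⁻²³ × 300.15 × 5.00×10¹ × 3.34×10⁸ = 2.77×10⁻¹⁰ V²
V_n = √(2.77×10⁻¹⁰) = 1.66×10⁻⁵ V = 16.6 µV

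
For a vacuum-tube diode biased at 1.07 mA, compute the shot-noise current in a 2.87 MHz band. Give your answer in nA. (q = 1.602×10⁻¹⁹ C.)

I_n = √(2qI·B)
2qI·B = 2 × 1.602×10⁻¹⁹ × 1.07×10⁻³ × 2.87×10⁶ = 9.84×10⁻¹⁶ A²
I_n = √(9.84×10⁻¹⁶) = 3.14×10⁻⁸ A = 31.4 nA

31.4 nA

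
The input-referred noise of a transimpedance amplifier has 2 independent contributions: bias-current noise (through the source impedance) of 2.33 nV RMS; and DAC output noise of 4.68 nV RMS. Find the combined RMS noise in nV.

5.23 nV

Uncorrelated sources add in power (mean-square): V_tot = √(ΣV_i²)
V_tot = √[(2.33×10⁻⁹)² + (4.68×10⁻⁹)²] = 5.23×10⁻⁹ V = 5.23 nV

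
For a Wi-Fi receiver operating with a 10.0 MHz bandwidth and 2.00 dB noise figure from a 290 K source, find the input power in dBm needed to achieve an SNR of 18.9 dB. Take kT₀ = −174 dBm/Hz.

−83.1 dBm

Sensitivity = −174 + 10 log₁₀(B) + NF + SNR_min
= −174 + 70 + 2.00 + 18.9
= −83.10 dBm → −83.1 dBm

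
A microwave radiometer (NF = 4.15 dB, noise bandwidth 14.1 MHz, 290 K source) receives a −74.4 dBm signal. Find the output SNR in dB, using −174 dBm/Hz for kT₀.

24.0 dB

Noise floor: N = −174 + 10 log₁₀(B) + NF
10 log₁₀(1.41×10⁷) = 71.49 dB
N = −174 + 71.49 + 4.15 = −98.36 dBm
SNR = P_sig − N = −74.4 − (−98.36) = 23.96 dB → 24.0 dB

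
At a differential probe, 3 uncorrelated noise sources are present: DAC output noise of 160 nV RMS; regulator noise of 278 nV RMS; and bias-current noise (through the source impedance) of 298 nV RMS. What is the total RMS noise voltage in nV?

438 nV

Uncorrelated sources add in power (mean-square): V_tot = √(ΣV_i²)
V_tot = √[(1.60×10⁻⁷)² + (2.78×10⁻⁷)² + (2.98×10⁻⁷)²] = 4.38×10⁻⁷ V = 438 nV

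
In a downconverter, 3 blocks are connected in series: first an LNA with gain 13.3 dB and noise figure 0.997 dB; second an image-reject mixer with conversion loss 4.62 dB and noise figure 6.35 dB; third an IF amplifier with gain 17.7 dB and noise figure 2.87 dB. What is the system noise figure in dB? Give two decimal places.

1.88 dB

Convert to linear (a loss of L dB is a gain of −L dB): F_i = 10^(NF_i/10), G_i = 10^(G_i,dB/10)
  Stage 1: F_1 = 10^(0.997/10) = 1.258, G_1 = 10^(13.3/10) = 21.38
  Stage 2: F_2 = 10^(6.35/10) = 4.315, G_2 = 10^(−4.62/10) = 0.3451
  Stage 3: F_3 = 10^(2.87/10) = 1.936, G_3 = 10^(17.7/10) = 58.88
Friis cascade:
  F = 1.258 + (4.315 − 1)/21.38 + (1.936 − 1)/7.379 = 1.540
NF = 10 log₁₀(1.540) = 1.88 dB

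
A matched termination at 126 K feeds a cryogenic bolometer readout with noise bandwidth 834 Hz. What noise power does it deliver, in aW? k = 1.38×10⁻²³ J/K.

P_n = kTB = 1.38×10⁻²³ × 126 × 8.34×10² = 1.45×10⁻¹⁸ W = 1.45 aW

1.45 aW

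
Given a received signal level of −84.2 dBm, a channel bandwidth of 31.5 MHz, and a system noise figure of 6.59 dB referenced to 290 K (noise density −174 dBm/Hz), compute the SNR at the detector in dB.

Noise floor: N = −174 + 10 log₁₀(B) + NF
10 log₁₀(3.15×10⁷) = 74.98 dB
N = −174 + 74.98 + 6.59 = −92.43 dBm
SNR = P_sig − N = −84.2 − (−92.43) = 8.23 dB → 8.2 dB

8.2 dB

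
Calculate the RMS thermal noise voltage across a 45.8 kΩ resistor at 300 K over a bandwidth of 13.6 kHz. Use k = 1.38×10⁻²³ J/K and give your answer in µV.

3.21 µV

V_n = √(4kTRB)
4kTRB = 4 × 1.38×10⁻²³ × 300 × 4.58×10⁴ × 1.36×10⁴ = 1.03×10⁻¹¹ V²
V_n = √(1.03×10⁻¹¹) = 3.21×10⁻⁶ V = 3.21 µV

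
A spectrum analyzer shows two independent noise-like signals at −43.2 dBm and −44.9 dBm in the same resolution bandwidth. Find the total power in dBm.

−41.0 dBm

Convert to linear, add, convert back:
P₁ = 4.79×10⁻⁸ W, P₂ = 3.24×10⁻⁸ W
P_tot = 8.02×10⁻⁸ W → 10 log₁₀(P_tot / 10⁻³) = −41.0 dBm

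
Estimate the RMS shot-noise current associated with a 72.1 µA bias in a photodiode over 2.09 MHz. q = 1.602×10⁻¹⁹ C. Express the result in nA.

I_n = √(2qI·B)
2qI·B = 2 × 1.602×10⁻¹⁹ × 7.21×10⁻⁵ × 2.09×10⁶ = 4.83×10⁻¹⁷ A²
I_n = √(4.83×10⁻¹⁷) = 6.95×10⁻⁹ A = 6.95 nA

6.95 nA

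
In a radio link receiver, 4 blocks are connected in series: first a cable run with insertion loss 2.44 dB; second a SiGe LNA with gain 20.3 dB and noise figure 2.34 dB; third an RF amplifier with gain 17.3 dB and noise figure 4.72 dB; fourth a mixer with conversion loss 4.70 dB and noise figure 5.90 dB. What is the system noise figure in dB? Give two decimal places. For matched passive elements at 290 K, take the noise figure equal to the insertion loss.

Convert to linear (a loss of L dB is a gain of −L dB): F_i = 10^(NF_i/10), G_i = 10^(G_i,dB/10)
  Stage 1: F_1 = 10^(2.44/10) = 1.754, G_1 = 10^(−2.44/10) = 0.5702
  Stage 2: F_2 = 10^(2.34/10) = 1.714, G_2 = 10^(20.3/10) = 107.2
  Stage 3: F_3 = 10^(4.72/10) = 2.965, G_3 = 10^(17.3/10) = 53.70
  Stage 4: F_4 = 10^(5.90/10) = 3.890, G_4 = 10^(−4.70/10) = 0.3388
Friis cascade:
  F = 1.754 + (1.714 − 1)/0.5702 + (2.965 − 1)/61.09 + (3.890 − 1)/3281 = 3.039
NF = 10 log₁₀(3.039) = 4.83 dB

4.83 dB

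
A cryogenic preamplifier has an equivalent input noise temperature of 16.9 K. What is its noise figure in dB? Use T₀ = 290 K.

F = 1 + T_e/T₀ = 1 + 16.9/290 = 1.05828
NF = 10 log₁₀(1.05828) = 0.246 dB

0.246 dB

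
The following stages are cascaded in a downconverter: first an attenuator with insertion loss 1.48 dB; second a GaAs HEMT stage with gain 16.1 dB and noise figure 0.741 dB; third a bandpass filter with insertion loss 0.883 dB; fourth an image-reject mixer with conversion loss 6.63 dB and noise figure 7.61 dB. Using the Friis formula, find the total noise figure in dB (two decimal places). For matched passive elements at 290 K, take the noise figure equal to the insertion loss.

2.73 dB

Convert to linear (a loss of L dB is a gain of −L dB): F_i = 10^(NF_i/10), G_i = 10^(G_i,dB/10)
  Stage 1: F_1 = 10^(1.48/10) = 1.406, G_1 = 10^(−1.48/10) = 0.7112
  Stage 2: F_2 = 10^(0.741/10) = 1.186, G_2 = 10^(16.1/10) = 40.74
  Stage 3: F_3 = 10^(0.883/10) = 1.225, G_3 = 10^(−0.883/10) = 0.8160
  Stage 4: F_4 = 10^(7.61/10) = 5.768, G_4 = 10^(−6.63/10) = 0.2173
Friis cascade:
  F = 1.406 + (1.186 − 1)/0.7112 + (1.225 − 1)/28.97 + (5.768 − 1)/23.64 = 1.877
NF = 10 log₁₀(1.877) = 2.73 dB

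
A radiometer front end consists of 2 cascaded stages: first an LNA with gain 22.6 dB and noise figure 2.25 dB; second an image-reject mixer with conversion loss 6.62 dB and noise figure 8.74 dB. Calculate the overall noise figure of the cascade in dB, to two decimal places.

Convert to linear (a loss of L dB is a gain of −L dB): F_i = 10^(NF_i/10), G_i = 10^(G_i,dB/10)
  Stage 1: F_1 = 10^(2.25/10) = 1.679, G_1 = 10^(22.6/10) = 182.0
  Stage 2: F_2 = 10^(8.74/10) = 7.482, G_2 = 10^(−6.62/10) = 0.2178
Friis cascade:
  F = 1.679 + (7.482 − 1)/182.0 = 1.714
NF = 10 log₁₀(1.714) = 2.34 dB

2.34 dB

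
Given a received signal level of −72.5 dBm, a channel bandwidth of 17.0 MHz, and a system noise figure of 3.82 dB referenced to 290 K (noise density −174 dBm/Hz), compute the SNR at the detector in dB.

Noise floor: N = −174 + 10 log₁₀(B) + NF
10 log₁₀(1.70×10⁷) = 72.3 dB
N = −174 + 72.3 + 3.82 = −97.88 dBm
SNR = P_sig − N = −72.5 − (−97.88) = 25.38 dB → 25.4 dB

25.4 dB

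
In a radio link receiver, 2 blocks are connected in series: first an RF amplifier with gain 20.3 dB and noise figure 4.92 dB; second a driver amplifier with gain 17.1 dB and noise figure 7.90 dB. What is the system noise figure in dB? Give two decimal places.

4.99 dB

Convert to linear (a loss of L dB is a gain of −L dB): F_i = 10^(NF_i/10), G_i = 10^(G_i,dB/10)
  Stage 1: F_1 = 10^(4.92/10) = 3.105, G_1 = 10^(20.3/10) = 107.2
  Stage 2: F_2 = 10^(7.90/10) = 6.166, G_2 = 10^(17.1/10) = 51.29
Friis cascade:
  F = 3.105 + (6.166 − 1)/107.2 = 3.153
NF = 10 log₁₀(3.153) = 4.99 dB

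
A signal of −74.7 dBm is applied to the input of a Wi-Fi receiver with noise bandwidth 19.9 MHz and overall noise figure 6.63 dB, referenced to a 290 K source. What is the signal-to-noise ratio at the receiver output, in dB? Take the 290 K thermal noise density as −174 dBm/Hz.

Noise floor: N = −174 + 10 log₁₀(B) + NF
10 log₁₀(1.99×10⁷) = 72.99 dB
N = −174 + 72.99 + 6.63 = −94.38 dBm
SNR = P_sig − N = −74.7 − (−94.38) = 19.68 dB → 19.7 dB

19.7 dB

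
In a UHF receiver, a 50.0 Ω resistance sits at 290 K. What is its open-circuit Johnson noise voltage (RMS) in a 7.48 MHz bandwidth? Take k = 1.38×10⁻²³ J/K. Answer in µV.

2.45 µV

V_n = √(4kTRB)
4kTRB = 4 × 1.38×10⁻²³ × 290 × 5.00×10¹ × 7.48×10⁶ = 5.99×10⁻¹² V²
V_n = √(5.99×10⁻¹²) = 2.45×10⁻⁶ V = 2.45 µV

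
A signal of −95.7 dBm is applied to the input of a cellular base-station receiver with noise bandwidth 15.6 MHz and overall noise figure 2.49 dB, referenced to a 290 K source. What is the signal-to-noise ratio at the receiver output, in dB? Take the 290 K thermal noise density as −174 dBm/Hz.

Noise floor: N = −174 + 10 log₁₀(B) + NF
10 log₁₀(1.56×10⁷) = 71.93 dB
N = −174 + 71.93 + 2.49 = −99.58 dBm
SNR = P_sig − N = −95.7 − (−99.58) = 3.88 dB → 3.9 dB

3.9 dB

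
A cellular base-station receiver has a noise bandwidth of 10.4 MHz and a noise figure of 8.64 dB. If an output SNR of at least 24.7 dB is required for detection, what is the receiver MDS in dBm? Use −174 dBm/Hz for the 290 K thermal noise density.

Sensitivity = −174 + 10 log₁₀(B) + NF + SNR_min
= −174 + 70.17 + 8.64 + 24.7
= −70.49 dBm → −70.5 dBm

−70.5 dBm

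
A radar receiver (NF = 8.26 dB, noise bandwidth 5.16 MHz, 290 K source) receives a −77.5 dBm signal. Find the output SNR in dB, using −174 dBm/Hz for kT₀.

21.1 dB

Noise floor: N = −174 + 10 log₁₀(B) + NF
10 log₁₀(5.16×10⁶) = 67.13 dB
N = −174 + 67.13 + 8.26 = −98.61 dBm
SNR = P_sig − N = −77.5 − (−98.61) = 21.11 dB → 21.1 dB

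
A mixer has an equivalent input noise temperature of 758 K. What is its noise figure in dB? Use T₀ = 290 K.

F = 1 + T_e/T₀ = 1 + 758/290 = 3.61379
NF = 10 log₁₀(3.61379) = 5.58 dB

5.58 dB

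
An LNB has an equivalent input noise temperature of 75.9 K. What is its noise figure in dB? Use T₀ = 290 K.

1.01 dB

F = 1 + T_e/T₀ = 1 + 75.9/290 = 1.26172
NF = 10 log₁₀(1.26172) = 1.01 dB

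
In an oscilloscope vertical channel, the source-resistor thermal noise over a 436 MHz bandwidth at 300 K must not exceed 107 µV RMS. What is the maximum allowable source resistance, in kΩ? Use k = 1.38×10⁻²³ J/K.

1.59 kΩ

Johnson–Nyquist: V_n = √(4kTRB) ⇒ R = V_n² / (4kTB)
4kTB = 4 × 1.38×10⁻²³ × 300 × 4.36×10⁸ = 7.22×10⁻¹²
R = (1.07×10⁻⁴)² / 7.22×10⁻¹² = 1.59×10³ Ω = 1.59 kΩ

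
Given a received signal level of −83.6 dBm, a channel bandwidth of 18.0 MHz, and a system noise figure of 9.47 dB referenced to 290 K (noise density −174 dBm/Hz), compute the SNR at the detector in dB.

Noise floor: N = −174 + 10 log₁₀(B) + NF
10 log₁₀(1.80×10⁷) = 72.55 dB
N = −174 + 72.55 + 9.47 = −91.98 dBm
SNR = P_sig − N = −83.6 − (−91.98) = 8.38 dB → 8.4 dB

8.4 dB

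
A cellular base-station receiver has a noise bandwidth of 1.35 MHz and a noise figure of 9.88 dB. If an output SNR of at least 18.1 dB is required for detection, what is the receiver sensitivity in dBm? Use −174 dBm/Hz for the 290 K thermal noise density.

Sensitivity = −174 + 10 log₁₀(B) + NF + SNR_min
= −174 + 61.3 + 9.88 + 18.1
= −84.72 dBm → −84.7 dBm

−84.7 dBm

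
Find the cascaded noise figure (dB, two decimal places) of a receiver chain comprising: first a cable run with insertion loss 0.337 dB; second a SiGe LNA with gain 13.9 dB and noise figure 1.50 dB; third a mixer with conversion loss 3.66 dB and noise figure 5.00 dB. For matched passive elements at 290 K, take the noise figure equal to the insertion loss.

Convert to linear (a loss of L dB is a gain of −L dB): F_i = 10^(NF_i/10), G_i = 10^(G_i,dB/10)
  Stage 1: F_1 = 10^(0.337/10) = 1.081, G_1 = 10^(−0.337/10) = 0.9253
  Stage 2: F_2 = 10^(1.50/10) = 1.413, G_2 = 10^(13.9/10) = 24.55
  Stage 3: F_3 = 10^(5.00/10) = 3.162, G_3 = 10^(−3.66/10) = 0.4305
Friis cascade:
  F = 1.081 + (1.413 − 1)/0.9253 + (3.162 − 1)/22.71 = 1.622
NF = 10 log₁₀(1.622) = 2.10 dB

2.10 dB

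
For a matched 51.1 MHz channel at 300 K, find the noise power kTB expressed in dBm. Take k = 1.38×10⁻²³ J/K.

P_n = kTB = 1.38×10⁻²³ × 300 × 5.11×10⁷ = 2.12×10⁻¹³ W
In dBm: 10 log₁₀(2.12×10⁻¹³ / 10⁻³) = −96.7 dBm

−96.7 dBm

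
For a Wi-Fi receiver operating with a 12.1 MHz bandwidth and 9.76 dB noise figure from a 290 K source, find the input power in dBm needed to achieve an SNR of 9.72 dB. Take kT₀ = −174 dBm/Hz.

−83.7 dBm

Sensitivity = −174 + 10 log₁₀(B) + NF + SNR_min
= −174 + 70.83 + 9.76 + 9.72
= −83.69 dBm → −83.7 dBm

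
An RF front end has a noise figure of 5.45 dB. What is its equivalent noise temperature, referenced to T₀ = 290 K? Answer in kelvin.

727 K

F = 10^(5.45/10) = 3.50752
T_e = (F − 1)·T₀ = (3.50752 − 1) × 290 = 727 K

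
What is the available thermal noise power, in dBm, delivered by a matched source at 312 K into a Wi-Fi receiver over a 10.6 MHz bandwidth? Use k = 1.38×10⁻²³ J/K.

−103.4 dBm

P_n = kTB = 1.38×10⁻²³ × 312 × 1.06×10⁷ = 4.56×10⁻¹⁴ W
In dBm: 10 log₁₀(4.56×10⁻¹⁴ / 10⁻³) = −103.4 dBm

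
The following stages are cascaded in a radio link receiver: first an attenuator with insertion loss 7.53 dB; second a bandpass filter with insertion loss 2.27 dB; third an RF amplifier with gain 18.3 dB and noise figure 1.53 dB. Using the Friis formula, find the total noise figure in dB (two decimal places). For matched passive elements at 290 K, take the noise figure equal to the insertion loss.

Convert to linear (a loss of L dB is a gain of −L dB): F_i = 10^(NF_i/10), G_i = 10^(G_i,dB/10)
  Stage 1: F_1 = 10^(7.53/10) = 5.662, G_1 = 10^(−7.53/10) = 0.1766
  Stage 2: F_2 = 10^(2.27/10) = 1.687, G_2 = 10^(−2.27/10) = 0.5929
  Stage 3: F_3 = 10^(1.53/10) = 1.422, G_3 = 10^(18.3/10) = 67.61
Friis cascade:
  F = 5.662 + (1.687 − 1)/0.1766 + (1.422 − 1)/0.1047 = 13.58
NF = 10 log₁₀(13.58) = 11.33 dB

11.33 dB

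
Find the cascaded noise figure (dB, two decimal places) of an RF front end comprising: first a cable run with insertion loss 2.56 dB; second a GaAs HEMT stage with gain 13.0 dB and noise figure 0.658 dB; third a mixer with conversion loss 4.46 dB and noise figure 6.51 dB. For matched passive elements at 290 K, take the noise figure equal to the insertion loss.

Convert to linear (a loss of L dB is a gain of −L dB): F_i = 10^(NF_i/10), G_i = 10^(G_i,dB/10)
  Stage 1: F_1 = 10^(2.56/10) = 1.803, G_1 = 10^(−2.56/10) = 0.5546
  Stage 2: F_2 = 10^(0.658/10) = 1.164, G_2 = 10^(13.0/10) = 19.95
  Stage 3: F_3 = 10^(6.51/10) = 4.477, G_3 = 10^(−4.46/10) = 0.3581
Friis cascade:
  F = 1.803 + (1.164 − 1)/0.5546 + (4.477 − 1)/11.07 = 2.412
NF = 10 log₁₀(2.412) = 3.82 dB

3.82 dB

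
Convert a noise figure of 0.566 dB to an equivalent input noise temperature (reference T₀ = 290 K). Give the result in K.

40.4 K

F = 10^(0.566/10) = 1.1392
T_e = (F − 1)·T₀ = (1.1392 − 1) × 290 = 40.4 K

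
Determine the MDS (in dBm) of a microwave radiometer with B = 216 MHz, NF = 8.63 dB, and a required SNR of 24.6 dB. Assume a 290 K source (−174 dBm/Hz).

−57.4 dBm

Sensitivity = −174 + 10 log₁₀(B) + NF + SNR_min
= −174 + 83.34 + 8.63 + 24.6
= −57.43 dBm → −57.4 dBm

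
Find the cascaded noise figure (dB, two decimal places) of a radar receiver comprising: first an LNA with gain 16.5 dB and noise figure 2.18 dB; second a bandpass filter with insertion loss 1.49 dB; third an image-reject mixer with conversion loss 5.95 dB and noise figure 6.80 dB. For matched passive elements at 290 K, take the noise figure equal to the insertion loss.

Convert to linear (a loss of L dB is a gain of −L dB): F_i = 10^(NF_i/10), G_i = 10^(G_i,dB/10)
  Stage 1: F_1 = 10^(2.18/10) = 1.652, G_1 = 10^(16.5/10) = 44.67
  Stage 2: F_2 = 10^(1.49/10) = 1.409, G_2 = 10^(−1.49/10) = 0.7096
  Stage 3: F_3 = 10^(6.80/10) = 4.786, G_3 = 10^(−5.95/10) = 0.2541
Friis cascade:
  F = 1.652 + (1.409 − 1)/44.67 + (4.786 − 1)/31.70 = 1.781
NF = 10 log₁₀(1.781) = 2.51 dB

2.51 dB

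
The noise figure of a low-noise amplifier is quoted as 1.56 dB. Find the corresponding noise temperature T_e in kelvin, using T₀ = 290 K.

F = 10^(1.56/10) = 1.43219
T_e = (F − 1)·T₀ = (1.43219 − 1) × 290 = 125 K

125 K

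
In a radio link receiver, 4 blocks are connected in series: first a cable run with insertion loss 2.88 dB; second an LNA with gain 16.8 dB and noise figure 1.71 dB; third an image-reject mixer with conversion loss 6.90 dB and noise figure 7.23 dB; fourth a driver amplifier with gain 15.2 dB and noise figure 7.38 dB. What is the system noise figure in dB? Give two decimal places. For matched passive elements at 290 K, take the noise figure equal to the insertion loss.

Convert to linear (a loss of L dB is a gain of −L dB): F_i = 10^(NF_i/10), G_i = 10^(G_i,dB/10)
  Stage 1: F_1 = 10^(2.88/10) = 1.941, G_1 = 10^(−2.88/10) = 0.5152
  Stage 2: F_2 = 10^(1.71/10) = 1.483, G_2 = 10^(16.8/10) = 47.86
  Stage 3: F_3 = 10^(7.23/10) = 5.284, G_3 = 10^(−6.90/10) = 0.2042
  Stage 4: F_4 = 10^(7.38/10) = 5.470, G_4 = 10^(15.2/10) = 33.11
Friis cascade:
  F = 1.941 + (1.483 − 1)/0.5152 + (5.284 − 1)/24.66 + (5.470 − 1)/5.035 = 3.939
NF = 10 log₁₀(3.939) = 5.95 dB

5.95 dB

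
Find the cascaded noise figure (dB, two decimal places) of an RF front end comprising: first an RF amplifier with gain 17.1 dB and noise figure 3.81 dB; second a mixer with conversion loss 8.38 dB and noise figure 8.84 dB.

4.04 dB

Convert to linear (a loss of L dB is a gain of −L dB): F_i = 10^(NF_i/10), G_i = 10^(G_i,dB/10)
  Stage 1: F_1 = 10^(3.81/10) = 2.404, G_1 = 10^(17.1/10) = 51.29
  Stage 2: F_2 = 10^(8.84/10) = 7.656, G_2 = 10^(−8.38/10) = 0.1452
Friis cascade:
  F = 2.404 + (7.656 − 1)/51.29 = 2.534
NF = 10 log₁₀(2.534) = 4.04 dB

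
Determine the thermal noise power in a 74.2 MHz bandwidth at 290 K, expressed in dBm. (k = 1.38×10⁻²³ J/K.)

P_n = kTB = 1.38×10⁻²³ × 290 × 7.42×10⁷ = 2.97×10⁻¹³ W
In dBm: 10 log₁₀(2.97×10⁻¹³ / 10⁻³) = −95.3 dBm

−95.3 dBm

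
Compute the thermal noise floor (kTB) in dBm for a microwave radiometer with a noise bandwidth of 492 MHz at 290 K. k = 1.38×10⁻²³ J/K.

−87.1 dBm

P_n = kTB = 1.38×10⁻²³ × 290 × 4.92×10⁸ = 1.97×10⁻¹² W
In dBm: 10 log₁₀(1.97×10⁻¹² / 10⁻³) = −87.1 dBm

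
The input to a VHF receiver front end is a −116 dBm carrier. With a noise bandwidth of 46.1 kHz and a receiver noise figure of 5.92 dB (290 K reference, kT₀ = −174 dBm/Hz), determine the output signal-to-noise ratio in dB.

5.4 dB

Noise floor: N = −174 + 10 log₁₀(B) + NF
10 log₁₀(4.61×10⁴) = 46.64 dB
N = −174 + 46.64 + 5.92 = −121.44 dBm
SNR = P_sig − N = −116 − (−121.44) = 5.44 dB → 5.4 dB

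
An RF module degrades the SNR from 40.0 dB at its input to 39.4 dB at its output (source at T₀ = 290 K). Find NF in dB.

0.6 dB

NF (dB) = SNR_in(dB) − SNR_out(dB) when the source is at T₀
NF = 40.0 − 39.4 = 0.6 dB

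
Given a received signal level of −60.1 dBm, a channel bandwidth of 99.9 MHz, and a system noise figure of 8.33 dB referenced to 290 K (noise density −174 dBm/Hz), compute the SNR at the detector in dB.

25.6 dB

Noise floor: N = −174 + 10 log₁₀(B) + NF
10 log₁₀(9.99×10⁷) = 80 dB
N = −174 + 80 + 8.33 = −85.67 dBm
SNR = P_sig − N = −60.1 − (−85.67) = 25.57 dB → 25.6 dB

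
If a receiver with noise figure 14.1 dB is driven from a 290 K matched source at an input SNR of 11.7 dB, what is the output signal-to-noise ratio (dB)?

−2.4 dB

By definition F = SNR_in/SNR_out, so in dB: SNR_out = SNR_in − NF
SNR_out = 11.7 − 14.1 = −2.4 dB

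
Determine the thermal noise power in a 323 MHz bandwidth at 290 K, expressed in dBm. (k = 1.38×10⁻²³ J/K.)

−88.9 dBm

P_n = kTB = 1.38×10⁻²³ × 290 × 3.23×10⁸ = 1.29×10⁻¹² W
In dBm: 10 log₁₀(1.29×10⁻¹² / 10⁻³) = −88.9 dBm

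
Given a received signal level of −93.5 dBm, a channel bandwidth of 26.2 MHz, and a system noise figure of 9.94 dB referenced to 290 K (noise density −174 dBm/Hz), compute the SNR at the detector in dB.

−3.6 dB

Noise floor: N = −174 + 10 log₁₀(B) + NF
10 log₁₀(2.62×10⁷) = 74.18 dB
N = −174 + 74.18 + 9.94 = −89.88 dBm
SNR = P_sig − N = −93.5 − (−89.88) = −3.62 dB → −3.6 dB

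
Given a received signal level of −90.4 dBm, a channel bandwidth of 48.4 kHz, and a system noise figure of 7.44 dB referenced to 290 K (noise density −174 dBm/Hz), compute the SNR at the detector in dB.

Noise floor: N = −174 + 10 log₁₀(B) + NF
10 log₁₀(4.84×10⁴) = 46.85 dB
N = −174 + 46.85 + 7.44 = −119.71 dBm
SNR = P_sig − N = −90.4 − (−119.71) = 29.31 dB → 29.3 dB

29.3 dB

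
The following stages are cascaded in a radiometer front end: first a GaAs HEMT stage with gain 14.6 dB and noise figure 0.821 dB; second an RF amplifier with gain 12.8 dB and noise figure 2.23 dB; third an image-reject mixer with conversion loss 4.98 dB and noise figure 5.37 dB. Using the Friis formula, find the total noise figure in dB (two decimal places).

Convert to linear (a loss of L dB is a gain of −L dB): F_i = 10^(NF_i/10), G_i = 10^(G_i,dB/10)
  Stage 1: F_1 = 10^(0.821/10) = 1.208, G_1 = 10^(14.6/10) = 28.84
  Stage 2: F_2 = 10^(2.23/10) = 1.671, G_2 = 10^(12.8/10) = 19.05
  Stage 3: F_3 = 10^(5.37/10) = 3.443, G_3 = 10^(−4.98/10) = 0.3177
Friis cascade:
  F = 1.208 + (1.671 − 1)/28.84 + (3.443 − 1)/549.5 = 1.236
NF = 10 log₁₀(1.236) = 0.92 dB

0.92 dB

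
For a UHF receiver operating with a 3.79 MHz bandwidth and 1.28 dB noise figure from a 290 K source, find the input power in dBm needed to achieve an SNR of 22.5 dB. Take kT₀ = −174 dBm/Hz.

Sensitivity = −174 + 10 log₁₀(B) + NF + SNR_min
= −174 + 65.79 + 1.28 + 22.5
= −84.43 dBm → −84.4 dBm

−84.4 dBm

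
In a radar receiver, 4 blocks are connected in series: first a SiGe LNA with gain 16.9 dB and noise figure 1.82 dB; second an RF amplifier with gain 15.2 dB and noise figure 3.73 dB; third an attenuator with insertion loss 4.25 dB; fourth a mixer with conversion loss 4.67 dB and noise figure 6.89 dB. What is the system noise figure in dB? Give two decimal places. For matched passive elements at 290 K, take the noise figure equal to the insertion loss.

Convert to linear (a loss of L dB is a gain of −L dB): F_i = 10^(NF_i/10), G_i = 10^(G_i,dB/10)
  Stage 1: F_1 = 10^(1.82/10) = 1.521, G_1 = 10^(16.9/10) = 48.98
  Stage 2: F_2 = 10^(3.73/10) = 2.360, G_2 = 10^(15.2/10) = 33.11
  Stage 3: F_3 = 10^(4.25/10) = 2.661, G_3 = 10^(−4.25/10) = 0.3758
  Stage 4: F_4 = 10^(6.89/10) = 4.887, G_4 = 10^(−4.67/10) = 0.3412
Friis cascade:
  F = 1.521 + (2.360 − 1)/48.98 + (2.661 − 1)/1622 + (4.887 − 1)/609.5 = 1.556
NF = 10 log₁₀(1.556) = 1.92 dB

1.92 dB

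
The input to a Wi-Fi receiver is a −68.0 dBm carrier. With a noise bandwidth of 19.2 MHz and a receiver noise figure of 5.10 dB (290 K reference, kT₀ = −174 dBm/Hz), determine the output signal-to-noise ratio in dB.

28.1 dB

Noise floor: N = −174 + 10 log₁₀(B) + NF
10 log₁₀(1.92×10⁷) = 72.83 dB
N = −174 + 72.83 + 5.10 = −96.07 dBm
SNR = P_sig − N = −68.0 − (−96.07) = 28.07 dB → 28.1 dB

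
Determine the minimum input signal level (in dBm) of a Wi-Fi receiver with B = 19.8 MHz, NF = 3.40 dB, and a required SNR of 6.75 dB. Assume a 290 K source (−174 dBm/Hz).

Sensitivity = −174 + 10 log₁₀(B) + NF + SNR_min
= −174 + 72.97 + 3.40 + 6.75
= −90.88 dBm → −90.9 dBm

−90.9 dBm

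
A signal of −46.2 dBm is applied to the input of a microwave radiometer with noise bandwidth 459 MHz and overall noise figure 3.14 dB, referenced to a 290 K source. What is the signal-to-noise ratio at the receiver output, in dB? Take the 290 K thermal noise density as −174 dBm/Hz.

Noise floor: N = −174 + 10 log₁₀(B) + NF
10 log₁₀(4.59×10⁸) = 86.62 dB
N = −174 + 86.62 + 3.14 = −84.24 dBm
SNR = P_sig − N = −46.2 − (−84.24) = 38.04 dB → 38.0 dB

38.0 dB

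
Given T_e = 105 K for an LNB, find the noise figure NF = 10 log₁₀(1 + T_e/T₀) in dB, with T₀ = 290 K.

F = 1 + T_e/T₀ = 1 + 105/290 = 1.36207
NF = 10 log₁₀(1.36207) = 1.34 dB

1.34 dB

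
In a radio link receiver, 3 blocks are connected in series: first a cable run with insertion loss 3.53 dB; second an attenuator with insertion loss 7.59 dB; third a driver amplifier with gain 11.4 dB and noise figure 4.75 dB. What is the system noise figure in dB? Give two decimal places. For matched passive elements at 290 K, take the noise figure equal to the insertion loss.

15.87 dB

Convert to linear (a loss of L dB is a gain of −L dB): F_i = 10^(NF_i/10), G_i = 10^(G_i,dB/10)
  Stage 1: F_1 = 10^(3.53/10) = 2.254, G_1 = 10^(−3.53/10) = 0.4436
  Stage 2: F_2 = 10^(7.59/10) = 5.741, G_2 = 10^(−7.59/10) = 0.1742
  Stage 3: F_3 = 10^(4.75/10) = 2.985, G_3 = 10^(11.4/10) = 13.80
Friis cascade:
  F = 2.254 + (5.741 − 1)/0.4436 + (2.985 − 1)/0.07727 = 38.64
NF = 10 log₁₀(38.64) = 15.87 dB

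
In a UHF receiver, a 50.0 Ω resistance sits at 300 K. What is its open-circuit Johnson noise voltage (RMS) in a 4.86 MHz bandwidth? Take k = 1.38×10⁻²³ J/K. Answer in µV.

V_n = √(4kTRB)
4kTRB = 4 × 1.38×10⁻²³ × 300 × 5.00×10¹ × 4.86×10⁶ = 4.02×10⁻¹² V²
V_n = √(4.02×10⁻¹²) = 2.01×10⁻⁶ V = 2.01 µV

2.01 µV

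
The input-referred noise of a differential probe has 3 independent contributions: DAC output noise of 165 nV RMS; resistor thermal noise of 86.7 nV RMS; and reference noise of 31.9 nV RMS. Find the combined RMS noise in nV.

189 nV

Uncorrelated sources add in power (mean-square): V_tot = √(ΣV_i²)
V_tot = √[(1.65×10⁻⁷)² + (8.67×10⁻⁸)² + (3.19×10⁻⁸)²] = 1.89×10⁻⁷ V = 189 nV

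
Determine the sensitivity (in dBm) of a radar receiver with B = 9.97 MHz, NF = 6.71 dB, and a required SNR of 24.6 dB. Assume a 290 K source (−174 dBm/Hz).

−72.7 dBm

Sensitivity = −174 + 10 log₁₀(B) + NF + SNR_min
= −174 + 69.99 + 6.71 + 24.6
= −72.70 dBm → −72.7 dBm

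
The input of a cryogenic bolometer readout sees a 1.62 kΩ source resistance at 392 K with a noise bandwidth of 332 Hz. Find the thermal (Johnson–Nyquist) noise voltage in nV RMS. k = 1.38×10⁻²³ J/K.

108 nV

V_n = √(4kTRB)
4kTRB = 4 × 1.38×10⁻²³ × 392 × 1.62×10³ × 3.32×10² = 1.16×10⁻¹⁴ V²
V_n = √(1.16×10⁻¹⁴) = 1.08×10⁻⁷ V = 108 nV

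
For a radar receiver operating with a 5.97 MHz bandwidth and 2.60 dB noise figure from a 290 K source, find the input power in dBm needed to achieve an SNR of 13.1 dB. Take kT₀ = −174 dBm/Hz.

Sensitivity = −174 + 10 log₁₀(B) + NF + SNR_min
= −174 + 67.76 + 2.60 + 13.1
= −90.54 dBm → −90.5 dBm

−90.5 dBm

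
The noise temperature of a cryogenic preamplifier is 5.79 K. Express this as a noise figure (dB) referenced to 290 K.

F = 1 + T_e/T₀ = 1 + 5.79/290 = 1.01997
NF = 10 log₁₀(1.01997) = 0.086 dB

0.086 dB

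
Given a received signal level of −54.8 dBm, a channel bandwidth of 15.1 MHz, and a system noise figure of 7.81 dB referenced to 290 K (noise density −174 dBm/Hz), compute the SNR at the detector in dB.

39.6 dB

Noise floor: N = −174 + 10 log₁₀(B) + NF
10 log₁₀(1.51×10⁷) = 71.79 dB
N = −174 + 71.79 + 7.81 = −94.40 dBm
SNR = P_sig − N = −54.8 − (−94.40) = 39.60 dB → 39.6 dB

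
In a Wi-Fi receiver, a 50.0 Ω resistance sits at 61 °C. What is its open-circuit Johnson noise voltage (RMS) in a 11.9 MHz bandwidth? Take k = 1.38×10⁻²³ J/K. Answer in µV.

3.31 µV

T = 61 °C + 273.15 = 334.15 K
V_n = √(4kTRB)
4kTRB = 4 × 1.38×10⁻²³ × 334.15 × 5.00×10¹ × 1.19×10⁷ = 1.10×10⁻¹¹ V²
V_n = √(1.10×10⁻¹¹) = 3.31×10⁻⁶ V = 3.31 µV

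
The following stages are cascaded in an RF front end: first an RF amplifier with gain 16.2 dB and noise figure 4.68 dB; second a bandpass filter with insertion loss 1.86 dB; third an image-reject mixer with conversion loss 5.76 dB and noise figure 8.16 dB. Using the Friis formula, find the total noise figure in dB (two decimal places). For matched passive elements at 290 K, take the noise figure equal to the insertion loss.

Convert to linear (a loss of L dB is a gain of −L dB): F_i = 10^(NF_i/10), G_i = 10^(G_i,dB/10)
  Stage 1: F_1 = 10^(4.68/10) = 2.938, G_1 = 10^(16.2/10) = 41.69
  Stage 2: F_2 = 10^(1.86/10) = 1.535, G_2 = 10^(−1.86/10) = 0.6516
  Stage 3: F_3 = 10^(8.16/10) = 6.546, G_3 = 10^(−5.76/10) = 0.2655
Friis cascade:
  F = 2.938 + (1.535 − 1)/41.69 + (6.546 − 1)/27.16 = 3.155
NF = 10 log₁₀(3.155) = 4.99 dB

4.99 dB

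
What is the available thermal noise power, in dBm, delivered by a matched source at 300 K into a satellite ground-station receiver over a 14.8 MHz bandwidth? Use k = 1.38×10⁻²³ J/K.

P_n = kTB = 1.38×10⁻²³ × 300 × 1.48×10⁷ = 6.13×10⁻¹⁴ W
In dBm: 10 log₁₀(6.13×10⁻¹⁴ / 10⁻³) = −102.1 dBm

−102.1 dBm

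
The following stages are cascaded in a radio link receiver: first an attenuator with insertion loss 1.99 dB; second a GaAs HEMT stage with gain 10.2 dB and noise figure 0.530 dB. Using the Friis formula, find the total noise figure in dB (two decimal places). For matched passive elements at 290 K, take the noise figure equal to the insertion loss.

Convert to linear (a loss of L dB is a gain of −L dB): F_i = 10^(NF_i/10), G_i = 10^(G_i,dB/10)
  Stage 1: F_1 = 10^(1.99/10) = 1.581, G_1 = 10^(−1.99/10) = 0.6324
  Stage 2: F_2 = 10^(0.530/10) = 1.130, G_2 = 10^(10.2/10) = 10.47
Friis cascade:
  F = 1.581 + (1.130 − 1)/0.6324 = 1.786
NF = 10 log₁₀(1.786) = 2.52 dB

2.52 dB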